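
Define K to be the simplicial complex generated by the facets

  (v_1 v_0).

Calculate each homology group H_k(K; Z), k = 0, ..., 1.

H_0 = Z,  H_1 = 0.

We work with the vertex ordering v_0 < v_1. The simplices of K, each written with vertices in increasing order, are:

  0-simplices (2): [v_0], [v_1]
  1-simplices (1): [v_0,v_1]

giving chain groups C_0 ≅ Z^2, C_1 ≅ Z^1.

∂_1: C_1 → C_0 is given by ∂[p,q] = [q] − [p]. For instance
  ∂[v_0,v_1] = [v_1] − [v_0].
The resulting 2×1 matrix has rank 1, and its Smith normal form has invariant factors (1).

From H_k ≅ ker(∂_k) / im(∂_{k+1}) we obtain:

  H_0: rank C_0 − rank ∂_1 = 2 − 1 = 1, and the invariant factors of ∂_1 are all 1, so H_0 ≅ Z.
  H_1: rank ker ∂_1 − rank ∂_2 = (1 − 1) − 0 = 0, and there is no ∂_2, so H_1 ≅ 0.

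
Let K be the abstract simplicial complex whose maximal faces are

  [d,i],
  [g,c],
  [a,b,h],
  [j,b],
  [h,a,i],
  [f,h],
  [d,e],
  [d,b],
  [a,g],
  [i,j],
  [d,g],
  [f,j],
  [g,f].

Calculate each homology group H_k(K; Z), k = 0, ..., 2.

H_0 ≅ Z,  H_1 ≅ Z^5,  H_2 = 0.

K has 10 vertices, 16 edges, 2 triangles.
rank ∂_0 = 0, rank ∂_1 = 9 ⇒ b_0 = 10 − 0 − 9 = 1; all invariant factors of ∂_1 are 1 so no torsion. So H_0 ≅ Z.
rank ∂_1 = 9, rank ∂_2 = 2 ⇒ b_1 = 16 − 9 − 2 = 5; all invariant factors of ∂_2 are 1 so no torsion. So H_1 ≅ Z^5.
rank ∂_2 = 2, rank ∂_3 = 0 ⇒ b_2 = 2 − 2 − 0 = 0. So H_2 ≅ 0.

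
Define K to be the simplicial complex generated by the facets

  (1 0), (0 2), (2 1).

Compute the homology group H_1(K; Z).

H_1 ≅ Z.

Order the vertices as 0 < 1 < 2. Listing each simplex with vertices in this order, K has dimension 1 with simplices:

  0-simplices (3): [0], [1], [2]
  1-simplices (3): [0,1], [0,2], [1,2]

so the chain groups are C_0 ≅ Z^3, C_1 ≅ Z^3.

Boundary ∂_1: C_1 → C_0 is given by ∂[p,q] = [q] − [p].
This gives a 3×3 integer matrix of rank 2; reducing to Smith normal form yields diagonal entries (1,1).

From H_k ≅ ker(∂_k) / im(∂_{k+1}) we obtain:

  H_1: rank ker ∂_1 − rank ∂_2 = (3 − 2) − 0 = 1, and there is no ∂_2, so H_1 ≅ Z.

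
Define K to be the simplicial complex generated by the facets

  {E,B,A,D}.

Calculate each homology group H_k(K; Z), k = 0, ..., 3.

Fix the vertex order A < B < D < E and write every simplex with vertices in increasing order. Then dim K = 3 and the simplices of K are:

  0-simplices (4): A, B, D, E
  1-simplices (6): AB, AD, AE, BD, BE, DE
  2-simplices (4): ABD, ABE, ADE, BDE
  3-simplices (1): ABDE

so the chain groups are C_0 ≅ Z^4, C_1 ≅ Z^6, C_2 ≅ Z^4, C_3 ≅ Z^1.

Boundary ∂_1: C_1 → C_0 maps an edge to its endpoints' difference, ∂[p,q] = q − p.
The resulting 4×6 matrix has rank 3, and its Smith normal form has invariant factors (1,1,1).

Boundary ∂_2: C_2 → C_1 maps a triangle to the signed sum of its edges. For instance
  ∂ABD = BD − AD + AB,
  ∂ABE = BE − AE + AB.
This gives a 6×4 integer matrix of rank 3; reducing to Smith normal form yields diagonal entries (1,1,1).

∂_3: C_3 → C_2 sends each 3-simplex σ to the alternating sum Σ_i (−1)^i (σ with its i-th vertex removed). For instance
  ∂ABDE = BDE − ADE + ABE − ABD.
The resulting 4×1 matrix has rank 1, and its Smith normal form has invariant factors (1).

Now H_k = ker ∂_k / im ∂_{k+1}, so:

  H_0: rank C_0 − rank ∂_1 = 4 − 3 = 1, and the invariant factors of ∂_1 are all 1, so H_0 = Z.
  H_1: rank ker ∂_1 − rank ∂_2 = (6 − 3) − 3 = 0, and the invariant factors of ∂_2 are all 1, so H_1 = 0.
  H_2: rank ker ∂_2 − rank ∂_3 = (4 − 3) − 1 = 0, and the invariant factors of ∂_3 are all 1, so H_2 = 0.
  H_3: rank ker ∂_3 − rank ∂_4 = (1 − 1) − 0 = 0, and there is no ∂_4, so H_3 = 0.

H_0 = Z,  H_1 = 0,  H_2 = 0,  H_3 = 0.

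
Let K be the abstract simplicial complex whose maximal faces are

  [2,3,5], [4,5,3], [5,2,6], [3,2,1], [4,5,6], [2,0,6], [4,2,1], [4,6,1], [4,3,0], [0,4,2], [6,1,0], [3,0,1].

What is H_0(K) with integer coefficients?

Order the vertices as 0 < 1 < 2 < 3 < 4 < 5 < 6. Listing each simplex with vertices in this order, K has dimension 2 with simplices:

  0-simplices (7): [0], [1], [2], [3], [4], [5], [6]
  1-simplices (18): [0,1], [0,2], [0,3], [0,4], [0,6], [1,2], [1,3], [1,4], [1,6], [2,3], [2,4], [2,5], [2,6], [3,4], [3,5], [4,5], [4,6], [5,6]
  2-simplices (12): [0,1,3], [0,1,6], [0,2,4], [0,2,6], [0,3,4], [1,2,3], [1,2,4], [1,4,6], [2,3,5], [2,5,6], [3,4,5], [4,5,6]

Hence C_0 ≅ Z^7, C_1 ≅ Z^18, C_2 ≅ Z^12.

∂_1: C_1 → C_0 is given by ∂[p,q] = [q] − [p]. For instance
  ∂[1,3] = [3] − [1].
As a 7×18 matrix over Z this has rank 6, with invariant factors (1,1,1,1,1,1).

Boundary ∂_2: C_2 → C_1 acts by ∂[p,q,r] = [q,r] − [p,r] + [p,q]. For instance
  ∂[1,4,6] = [4,6] − [1,6] + [1,4],
  ∂[0,1,3] = [1,3] − [0,3] + [0,1].
This gives a 18×12 integer matrix of rank 12; reducing to Smith normal form yields diagonal entries (1,1,1,1,1,1,1,1,1,1,1,2).

Now H_k = ker ∂_k / im ∂_{k+1}, so:

  H_0: rank C_0 − rank ∂_1 = 7 − 6 = 1, and the invariant factors of ∂_1 are all 1, so H_0 = Z.

(K is a triangulation of the real projective plane RP^2.)

H_0 ≅ Z.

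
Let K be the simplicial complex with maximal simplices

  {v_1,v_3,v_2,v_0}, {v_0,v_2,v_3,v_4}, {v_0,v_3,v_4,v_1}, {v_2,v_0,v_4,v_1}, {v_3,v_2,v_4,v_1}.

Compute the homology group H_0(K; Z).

H_0 = Z.

Take the total order v_0 < v_1 < v_2 < v_3 < v_4 on the vertex set. Then K (dimension 3) consists of the simplices:

  0-simplices (5): [v_0], [v_1], [v_2], [v_3], [v_4]
  1-simplices (10): [v_0,v_1], [v_0,v_2], [v_0,v_3], [v_0,v_4], [v_1,v_2], [v_1,v_3], [v_1,v_4], [v_2,v_3], [v_2,v_4], [v_3,v_4]
  2-simplices (10): [v_0,v_1,v_2], [v_0,v_1,v_3], [v_0,v_1,v_4], [v_0,v_2,v_3], [v_0,v_2,v_4], [v_0,v_3,v_4], [v_1,v_2,v_3], [v_1,v_2,v_4], [v_1,v_3,v_4], [v_2,v_3,v_4]
  3-simplices (5): [v_0,v_1,v_2,v_3], [v_0,v_1,v_2,v_4], [v_0,v_1,v_3,v_4], [v_0,v_2,v_3,v_4], [v_1,v_2,v_3,v_4]

giving chain groups C_0 ≅ Z^5, C_1 ≅ Z^10, C_2 ≅ Z^10, C_3 ≅ Z^5.

Boundary ∂_1: C_1 → C_0 is given by ∂[p,q] = [q] − [p].
The resulting 5×10 matrix has rank 4, and its Smith normal form has invariant factors (1,1,1,1).

The boundary map ∂_2: C_2 → C_1 sends each 2-simplex [p,q,r] to [q,r] − [p,r] + [p,q]. For instance
  ∂[v_1,v_2,v_3] = [v_2,v_3] − [v_1,v_3] + [v_1,v_2],
  ∂[v_0,v_1,v_4] = [v_1,v_4] − [v_0,v_4] + [v_0,v_1].
The 10×10 boundary matrix has rank 6 and Smith normal form diag(1,1,1,1,1,1).

The boundary map ∂_3: C_3 → C_2 sends each 3-simplex σ to the alternating sum Σ_i (−1)^i (σ with its i-th vertex removed). For instance
  ∂[v_0,v_2,v_3,v_4] = [v_2,v_3,v_4] − [v_0,v_3,v_4] + [v_0,v_2,v_4] − [v_0,v_2,v_3],
  ∂[v_0,v_1,v_2,v_3] = [v_1,v_2,v_3] − [v_0,v_2,v_3] + [v_0,v_1,v_3] − [v_0,v_1,v_2].
This gives a 10×5 integer matrix of rank 4; reducing to Smith normal form yields diagonal entries (1,1,1,1).

From H_k ≅ ker(∂_k) / im(∂_{k+1}) we obtain:

  H_0: rank C_0 − rank ∂_1 = 5 − 4 = 1, and the invariant factors of ∂_1 are all 1, so H_0 ≅ Z.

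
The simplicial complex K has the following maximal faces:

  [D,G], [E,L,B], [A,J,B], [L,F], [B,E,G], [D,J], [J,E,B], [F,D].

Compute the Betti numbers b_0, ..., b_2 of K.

Take the total order A < B < D < E < F < G < J < L on the vertex set. Then K (dimension 2) consists of the simplices:

  0-simplices (8): A, B, D, E, F, G, J, L
  1-simplices (13): AB, AJ, BE, BG, BJ, BL, DF, DG, DJ, EG, EJ, EL, FL
  2-simplices (4): ABJ, BEG, BEJ, BEL

so the chain groups are C_0 ≅ Z^8, C_1 ≅ Z^13, C_2 ≅ Z^4.

The boundary map ∂_1: C_1 → C_0 maps an edge to its endpoints' difference, ∂[p,q] = q − p.
This gives a 8×13 integer matrix of rank 7; reducing to Smith normal form yields diagonal entries (1,1,1,1,1,1,1).

∂_2: C_2 → C_1 sends each 2-simplex [p,q,r] to [q,r] − [p,r] + [p,q]. For instance
  ∂BEJ = EJ − BJ + BE,
  ∂ABJ = BJ − AJ + AB.
The resulting 13×4 matrix has rank 4, and its Smith normal form has invariant factors (1,1,1,1).

From H_k ≅ ker(∂_k) / im(∂_{k+1}) we obtain:

  H_0: rank C_0 − rank ∂_1 = 8 − 7 = 1, and the invariant factors of ∂_1 are all 1, so H_0 ≅ Z.
  H_1: rank ker ∂_1 − rank ∂_2 = (13 − 7) − 4 = 2, and the invariant factors of ∂_2 are all 1, so H_1 ≅ Z^2.
  H_2: rank ker ∂_2 − rank ∂_3 = (4 − 4) − 0 = 0, and there is no ∂_3, so H_2 ≅ 0.

Hence the Betti numbers are b_0 = 1, b_1 = 2, b_2 = 0.

b_0 = 1, b_1 = 2, b_2 = 0.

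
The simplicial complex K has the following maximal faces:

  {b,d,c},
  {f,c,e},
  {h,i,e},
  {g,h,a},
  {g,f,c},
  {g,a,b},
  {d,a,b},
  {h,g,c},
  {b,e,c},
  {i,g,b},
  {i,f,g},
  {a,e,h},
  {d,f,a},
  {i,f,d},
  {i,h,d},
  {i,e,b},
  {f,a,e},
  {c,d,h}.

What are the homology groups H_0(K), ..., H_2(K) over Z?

H_0 = Z,  H_1 = Z^2,  H_2 = Z.

Fix the vertex order a < b < c < d < e < f < g < h < i and write every simplex with vertices in increasing order. Then dim K = 2 and the simplices of K are:

  0-simplices (9): a, b, c, d, e, f, g, h, i
  1-simplices (27): ab, ad, ae, af, ag, ah, bc, bd, be, bg, bi, cd, ce, cf, cg, ch, df, dh, di, ef, eh, ei, fg, fi, gh, gi, hi
  2-simplices (18): abd, abg, adf, aef, aeh, agh, bcd, bce, bei, bgi, cdh, cef, cfg, cgh, dfi, dhi, ehi, fgi

giving chain groups C_0 ≅ Z^9, C_1 ≅ Z^27, C_2 ≅ Z^18.

∂_1: C_1 → C_0 sends each edge [p,q] (with p < q) to q − p. For instance
  ∂df = f − d.
The 9×27 boundary matrix has rank 8 and Smith normal form diag(1,1,1,1,1,1,1,1).

The boundary map ∂_2: C_2 → C_1 sends each 2-simplex [p,q,r] to [q,r] − [p,r] + [p,q]. For instance
  ∂adf = df − af + ad,
  ∂dhi = hi − di + dh.
The resulting 27×18 matrix has rank 17, and its Smith normal form has invariant factors (1,1,1,1,1,1,1,1,1,1,1,1,1,1,1,1,1).

From H_k ≅ ker(∂_k) / im(∂_{k+1}) we obtain:

  H_0: rank C_0 − rank ∂_1 = 9 − 8 = 1, and the invariant factors of ∂_1 are all 1, so H_0 ≅ Z.
  H_1: rank ker ∂_1 − rank ∂_2 = (27 − 8) − 17 = 2, and the invariant factors of ∂_2 are all 1, so H_1 ≅ Z^2.
  H_2: rank ker ∂_2 − rank ∂_3 = (18 − 17) − 0 = 1, and there is no ∂_3, so H_2 ≅ Z.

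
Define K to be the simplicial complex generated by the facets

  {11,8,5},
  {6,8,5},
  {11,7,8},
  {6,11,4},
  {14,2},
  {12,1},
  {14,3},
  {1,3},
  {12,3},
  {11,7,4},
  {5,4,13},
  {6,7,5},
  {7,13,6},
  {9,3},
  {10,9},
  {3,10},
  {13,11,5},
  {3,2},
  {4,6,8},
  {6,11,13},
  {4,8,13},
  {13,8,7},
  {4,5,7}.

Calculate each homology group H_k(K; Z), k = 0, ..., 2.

H_0 = Z^2,  H_1 = Z^5,  H_2 = Z.

We work with the vertex ordering 1 < 2 < 3 < 4 < 5 < 6 < 7 < 8 < 9 < 10 < 11 < 12 < 13 < 14. The simplices of K, each written with vertices in increasing order, are:

  0-simplices (14): [1], [2], [3], [4], [5], [6], [7], [8], [9], [10], [11], [12], [13], [14]
  1-simplices (30): (30 of them)
  2-simplices (14): [4,5,7], [4,5,13], [4,6,8], [4,6,11], [4,7,11], [4,8,13], [5,6,7], [5,6,8], [5,8,11], [5,11,13], [6,7,13], [6,11,13], [7,8,11], [7,8,13]

so the chain groups are C_0 ≅ Z^14, C_1 ≅ Z^30, C_2 ≅ Z^14.

∂_1: C_1 → C_0 maps an edge to its endpoints' difference, ∂[p,q] = q − p. For instance
  ∂[4,6] = [6] − [4].
This gives a 14×30 integer matrix of rank 12; reducing to Smith normal form yields diagonal entries (1,1,1,1,1,1,1,1,1,1,1,1).

∂_2: C_2 → C_1 maps a triangle to the signed sum of its edges. For instance
  ∂[4,6,11] = [6,11] − [4,11] + [4,6],
  ∂[5,6,7] = [6,7] − [5,7] + [5,6].
The 30×14 boundary matrix has rank 13 and Smith normal form diag(1,1,1,1,1,1,1,1,1,1,1,1,1).

Computing H_k = (kernel of ∂_k) / (image of ∂_{k+1}):

  H_0: rank C_0 − rank ∂_1 = 14 − 12 = 2, and the invariant factors of ∂_1 are all 1, so H_0 = Z^2.
  H_1: rank ker ∂_1 − rank ∂_2 = (30 − 12) − 13 = 5, and the invariant factors of ∂_2 are all 1, so H_1 = Z^5.
  H_2: rank ker ∂_2 − rank ∂_3 = (14 − 13) − 0 = 1, and there is no ∂_3, so H_2 = Z.

As a check, the Euler characteristic is 14 − 30 + 14 = -2, which agrees with 2 − 5 + 1 = -2.
(K is a triangulation of the disjoint union of a wedge of 3 circles and the torus T^2.)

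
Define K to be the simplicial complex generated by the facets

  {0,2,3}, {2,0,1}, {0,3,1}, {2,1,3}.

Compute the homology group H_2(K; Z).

Fix the vertex order 0 < 1 < 2 < 3 and write every simplex with vertices in increasing order. Then dim K = 2 and the simplices of K are:

  0-simplices (4): [0], [1], [2], [3]
  1-simplices (6): [0,1], [0,2], [0,3], [1,2], [1,3], [2,3]
  2-simplices (4): [0,1,2], [0,1,3], [0,2,3], [1,2,3]

so the chain groups are C_0 ≅ Z^4, C_1 ≅ Z^6, C_2 ≅ Z^4.

The boundary map ∂_1: C_1 → C_0 maps an edge to its endpoints' difference, ∂[p,q] = q − p.
The 4×6 boundary matrix has rank 3 and Smith normal form diag(1,1,1).

The boundary map ∂_2: C_2 → C_1 acts by ∂[p,q,r] = [q,r] − [p,r] + [p,q]. For instance
  ∂[0,2,3] = [2,3] − [0,3] + [0,2],
  ∂[1,2,3] = [2,3] − [1,3] + [1,2].
As a 6×4 matrix over Z this has rank 3, with invariant factors (1,1,1).

Now H_k = ker ∂_k / im ∂_{k+1}, so:

  H_2: rank ker ∂_2 − rank ∂_3 = (4 − 3) − 0 = 1, and there is no ∂_3, so H_2 = Z.

(K is a triangulation of the 2-sphere S^2.)

H_2 = Z.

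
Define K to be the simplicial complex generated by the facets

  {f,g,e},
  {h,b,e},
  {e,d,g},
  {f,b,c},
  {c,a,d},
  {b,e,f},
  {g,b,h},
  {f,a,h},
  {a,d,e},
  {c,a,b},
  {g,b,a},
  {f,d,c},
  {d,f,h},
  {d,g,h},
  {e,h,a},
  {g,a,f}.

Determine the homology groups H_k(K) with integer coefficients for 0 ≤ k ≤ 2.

H_0 ≅ Z,  H_1 ≅ Z^2,  H_2 ≅ Z.

Fix the vertex order a < b < c < d < e < f < g < h and write every simplex with vertices in increasing order. Then dim K = 2 and the simplices of K are:

  0-simplices (8): a, b, c, d, e, f, g, h
  1-simplices (24): ab, ac, ad, ae, af, ag, ah, bc, be, bf, bg, bh, cd, cf, de, df, dg, dh, ef, eg, eh, fg, fh, gh
  2-simplices (16): abc, abg, acd, ade, aeh, afg, afh, bcf, bef, beh, bgh, cdf, deg, dfh, dgh, efg

Hence C_0 ≅ Z^8, C_1 ≅ Z^24, C_2 ≅ Z^16.

Boundary ∂_1: C_1 → C_0 sends each edge [p,q] (with p < q) to q − p.
As a 8×24 matrix over Z this has rank 7, with invariant factors (1,1,1,1,1,1,1).

∂_2: C_2 → C_1 maps a triangle to the signed sum of its edges. For instance
  ∂dgh = gh − dh + dg,
  ∂abc = bc − ac + ab.
As a 24×16 matrix over Z this has rank 15, with invariant factors (1,1,1,1,1,1,1,1,1,1,1,1,1,1,1).

Now H_k = ker ∂_k / im ∂_{k+1}, so:

  H_0: rank C_0 − rank ∂_1 = 8 − 7 = 1, and the invariant factors of ∂_1 are all 1, so H_0 ≅ Z.
  H_1: rank ker ∂_1 − rank ∂_2 = (24 − 7) − 15 = 2, and the invariant factors of ∂_2 are all 1, so H_1 ≅ Z^2.
  H_2: rank ker ∂_2 − rank ∂_3 = (16 − 15) − 0 = 1, and there is no ∂_3, so H_2 ≅ Z.

(K is a triangulation of the torus T^2.)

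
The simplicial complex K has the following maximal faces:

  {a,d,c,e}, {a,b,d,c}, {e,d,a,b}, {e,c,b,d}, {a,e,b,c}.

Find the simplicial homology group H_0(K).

H_0 = Z.

Take the total order a < b < c < d < e on the vertex set. Then K (dimension 3) consists of the simplices:

  0-simplices (5): a, b, c, d, e
  1-simplices (10): ab, ac, ad, ae, bc, bd, be, cd, ce, de
  2-simplices (10): abc, abd, abe, acd, ace, ade, bcd, bce, bde, cde
  3-simplices (5): abcd, abce, abde, acde, bcde

so the chain groups are C_0 ≅ Z^5, C_1 ≅ Z^10, C_2 ≅ Z^10, C_3 ≅ Z^5.

Boundary ∂_1: C_1 → C_0 is given by ∂[p,q] = [q] − [p].
The resulting 5×10 matrix has rank 4, and its Smith normal form has invariant factors (1,1,1,1).

Boundary ∂_2: C_2 → C_1 acts by ∂[p,q,r] = [q,r] − [p,r] + [p,q]. For instance
  ∂bce = ce − be + bc,
  ∂bde = de − be + bd.
This gives a 10×10 integer matrix of rank 6; reducing to Smith normal form yields diagonal entries (1,1,1,1,1,1).

The boundary map ∂_3: C_3 → C_2 sends each 3-simplex σ to the alternating sum Σ_i (−1)^i (σ with its i-th vertex removed). For instance
  ∂acde = cde − ade + ace − acd,
  ∂abce = bce − ace + abe − abc.
The resulting 10×5 matrix has rank 4, and its Smith normal form has invariant factors (1,1,1,1).

From H_k ≅ ker(∂_k) / im(∂_{k+1}) we obtain:

  H_0: rank C_0 − rank ∂_1 = 5 − 4 = 1, and the invariant factors of ∂_1 are all 1, so H_0 = Z.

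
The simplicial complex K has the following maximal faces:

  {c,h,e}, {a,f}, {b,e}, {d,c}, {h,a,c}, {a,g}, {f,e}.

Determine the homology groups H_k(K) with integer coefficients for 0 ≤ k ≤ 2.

K has 8 vertices, 10 edges, 2 triangles.
rank ∂_0 = 0, rank ∂_1 = 7 ⇒ b_0 = 8 − 0 − 7 = 1; all invariant factors of ∂_1 are 1 so no torsion. So H_0 = Z.
rank ∂_1 = 7, rank ∂_2 = 2 ⇒ b_1 = 10 − 7 − 2 = 1; all invariant factors of ∂_2 are 1 so no torsion. So H_1 = Z.
rank ∂_2 = 2, rank ∂_3 = 0 ⇒ b_2 = 2 − 2 − 0 = 0. So H_2 = 0.

H_0 = Z,  H_1 = Z,  H_2 = 0.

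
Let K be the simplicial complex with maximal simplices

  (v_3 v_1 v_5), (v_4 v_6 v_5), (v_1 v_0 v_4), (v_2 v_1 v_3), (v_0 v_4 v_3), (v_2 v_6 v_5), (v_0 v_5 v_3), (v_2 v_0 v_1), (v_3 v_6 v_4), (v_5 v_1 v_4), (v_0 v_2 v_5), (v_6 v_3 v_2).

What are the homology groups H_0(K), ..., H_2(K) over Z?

Fix the vertex order v_0 < v_1 < v_2 < v_3 < v_4 < v_5 < v_6 and write every simplex with vertices in increasing order. Then dim K = 2 and the simplices of K are:

  0-simplices (7): [v_0], [v_1], [v_2], [v_3], [v_4], [v_5], [v_6]
  1-simplices (18): (18 of them)
  2-simplices (12): (12 of them)

giving chain groups C_0 ≅ Z^7, C_1 ≅ Z^18, C_2 ≅ Z^12.

Boundary ∂_1: C_1 → C_0 is given by ∂[p,q] = [q] − [p].
As a 7×18 matrix over Z this has rank 6, with invariant factors (1,1,1,1,1,1).

The boundary map ∂_2: C_2 → C_1 acts by ∂[p,q,r] = [q,r] − [p,r] + [p,q]. For instance
  ∂[v_2,v_3,v_6] = [v_3,v_6] − [v_2,v_6] + [v_2,v_3],
  ∂[v_0,v_2,v_5] = [v_2,v_5] − [v_0,v_5] + [v_0,v_2].
The resulting 18×12 matrix has rank 12, and its Smith normal form has invariant factors (1,1,1,1,1,1,1,1,1,1,1,2).

Computing H_k = (kernel of ∂_k) / (image of ∂_{k+1}):

  H_0: rank C_0 − rank ∂_1 = 7 − 6 = 1, and the invariant factors of ∂_1 are all 1, so H_0 = Z.
  H_1: rank ker ∂_1 − rank ∂_2 = (18 − 6) − 12 = 0, and ∂_2 has invariant factor 2 > 1, so H_1 = Z/2.
  H_2: rank ker ∂_2 − rank ∂_3 = (12 − 12) − 0 = 0, and there is no ∂_3, so H_2 = 0.

(K is a triangulation of the real projective plane RP^2.)

H_0 = Z,  H_1 = Z/2,  H_2 = 0.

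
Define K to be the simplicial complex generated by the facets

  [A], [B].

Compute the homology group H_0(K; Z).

H_0 ≅ Z^2.

Take the total order A < B on the vertex set. Then K (dimension 0) consists of the simplices:

  0-simplices (2): A, B

so the chain groups are C_0 ≅ Z^2.

From H_k ≅ ker(∂_k) / im(∂_{k+1}) we obtain:

  H_0: rank C_0 − rank ∂_1 = 2 − 0 = 2, and there is no ∂_1, so H_0 = Z^2.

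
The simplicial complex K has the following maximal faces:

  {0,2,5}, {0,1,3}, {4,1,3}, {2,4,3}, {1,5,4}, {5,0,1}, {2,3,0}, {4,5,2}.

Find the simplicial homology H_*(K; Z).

H_0 ≅ Z,  H_1 = 0,  H_2 ≅ Z.

We work with the vertex ordering 0 < 1 < 2 < 3 < 4 < 5. The simplices of K, each written with vertices in increasing order, are:

  0-simplices (6): [0], [1], [2], [3], [4], [5]
  1-simplices (12): [0,1], [0,2], [0,3], [0,5], [1,3], [1,4], [1,5], [2,3], [2,4], [2,5], [3,4], [4,5]
  2-simplices (8): [0,1,3], [0,1,5], [0,2,3], [0,2,5], [1,3,4], [1,4,5], [2,3,4], [2,4,5]

Hence C_0 ≅ Z^6, C_1 ≅ Z^12, C_2 ≅ Z^8.

The boundary map ∂_1: C_1 → C_0 sends each edge [p,q] (with p < q) to q − p. For instance
  ∂[3,4] = [4] − [3].
As a 6×12 matrix over Z this has rank 5, with invariant factors (1,1,1,1,1).

∂_2: C_2 → C_1 maps a triangle to the signed sum of its edges. For instance
  ∂[0,2,3] = [2,3] − [0,3] + [0,2],
  ∂[0,1,5] = [1,5] − [0,5] + [0,1].
As a 12×8 matrix over Z this has rank 7, with invariant factors (1,1,1,1,1,1,1).

From H_k ≅ ker(∂_k) / im(∂_{k+1}) we obtain:

  H_0: rank C_0 − rank ∂_1 = 6 − 5 = 1, and the invariant factors of ∂_1 are all 1, so H_0 = Z.
  H_1: rank ker ∂_1 − rank ∂_2 = (12 − 5) − 7 = 0, and the invariant factors of ∂_2 are all 1, so H_1 = 0.
  H_2: rank ker ∂_2 − rank ∂_3 = (8 − 7) − 0 = 1, and there is no ∂_3, so H_2 = Z.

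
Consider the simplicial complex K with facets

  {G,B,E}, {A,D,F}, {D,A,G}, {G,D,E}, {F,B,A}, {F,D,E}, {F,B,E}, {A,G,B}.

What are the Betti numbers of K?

We work with the vertex ordering A < B < D < E < F < G. The simplices of K, each written with vertices in increasing order, are:

  0-simplices (6): A, B, D, E, F, G
  1-simplices (12): AB, AD, AF, AG, BE, BF, BG, DE, DF, DG, EF, EG
  2-simplices (8): ABF, ABG, ADF, ADG, BEF, BEG, DEF, DEG

Hence C_0 ≅ Z^6, C_1 ≅ Z^12, C_2 ≅ Z^8.

The boundary map ∂_1: C_1 → C_0 maps an edge to its endpoints' difference, ∂[p,q] = q − p.
The resulting 6×12 matrix has rank 5, and its Smith normal form has invariant factors (1,1,1,1,1).

Boundary ∂_2: C_2 → C_1 sends each 2-simplex [p,q,r] to [q,r] − [p,r] + [p,q]. For instance
  ∂DEG = EG − DG + DE,
  ∂ADF = DF − AF + AD.
This gives a 12×8 integer matrix of rank 7; reducing to Smith normal form yields diagonal entries (1,1,1,1,1,1,1).

Reading off H_k = ker ∂_k / im ∂_{k+1}:

  H_0: rank C_0 − rank ∂_1 = 6 − 5 = 1, and the invariant factors of ∂_1 are all 1, so H_0 = Z.
  H_1: rank ker ∂_1 − rank ∂_2 = (12 − 5) − 7 = 0, and the invariant factors of ∂_2 are all 1, so H_1 = 0.
  H_2: rank ker ∂_2 − rank ∂_3 = (8 − 7) − 0 = 1, and there is no ∂_3, so H_2 = Z.

Hence the Betti numbers are b_0 = 1, b_1 = 0, b_2 = 1.

b_0 = 1, b_1 = 0, b_2 = 1.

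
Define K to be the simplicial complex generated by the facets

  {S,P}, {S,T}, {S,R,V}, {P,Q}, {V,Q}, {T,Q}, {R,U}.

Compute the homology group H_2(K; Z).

H_2 ≅ 0.

Fix the vertex order P < Q < R < S < T < U < V and write every simplex with vertices in increasing order. Then dim K = 2 and the simplices of K are:

  0-simplices (7): P, Q, R, S, T, U, V
  1-simplices (9): PQ, PS, QT, QV, RS, RU, RV, ST, SV
  2-simplices (1): RSV

so the chain groups are C_0 ≅ Z^7, C_1 ≅ Z^9, C_2 ≅ Z^1.

Boundary ∂_1: C_1 → C_0 maps an edge to its endpoints' difference, ∂[p,q] = q − p. For instance
  ∂RU = U − R.
The 7×9 boundary matrix has rank 6 and Smith normal form diag(1,1,1,1,1,1).

The boundary map ∂_2: C_2 → C_1 maps a triangle to the signed sum of its edges. For instance
  ∂RSV = SV − RV + RS.
This gives a 9×1 integer matrix of rank 1; reducing to Smith normal form yields diagonal entries (1).

From H_k ≅ ker(∂_k) / im(∂_{k+1}) we obtain:

  H_2: rank ker ∂_2 − rank ∂_3 = (1 − 1) − 0 = 0, and there is no ∂_3, so H_2 = 0.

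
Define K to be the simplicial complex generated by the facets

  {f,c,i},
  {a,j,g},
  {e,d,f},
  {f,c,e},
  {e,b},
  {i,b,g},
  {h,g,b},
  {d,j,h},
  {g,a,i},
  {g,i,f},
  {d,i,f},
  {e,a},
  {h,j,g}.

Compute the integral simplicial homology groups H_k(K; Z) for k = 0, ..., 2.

H_0 = Z,  H_1 = Z^3,  H_2 = 0.

Order the vertices as a < b < c < d < e < f < g < h < i < j. Listing each simplex with vertices in this order, K has dimension 2 with simplices:

  0-simplices (10): a, b, c, d, e, f, g, h, i, j
  1-simplices (23): ae, ag, ai, aj, be, bg, bh, bi, ce, cf, ci, de, df, dh, di, dj, ef, fg, fi, gh, gi, gj, hj
  2-simplices (11): agi, agj, bgh, bgi, cef, cfi, def, dfi, dhj, fgi, ghj

so the chain groups are C_0 ≅ Z^10, C_1 ≅ Z^23, C_2 ≅ Z^11.

∂_1: C_1 → C_0 sends each edge [p,q] (with p < q) to q − p. For instance
  ∂bi = i − b.
As a 10×23 matrix over Z this has rank 9, with invariant factors (1,1,1,1,1,1,1,1,1).

∂_2: C_2 → C_1 maps a triangle to the signed sum of its edges. For instance
  ∂agi = gi − ai + ag,
  ∂agj = gj − aj + ag.
As a 23×11 matrix over Z this has rank 11, with invariant factors (1,1,1,1,1,1,1,1,1,1,1).

Now H_k = ker ∂_k / im ∂_{k+1}, so:

  H_0: rank C_0 − rank ∂_1 = 10 − 9 = 1, and the invariant factors of ∂_1 are all 1, so H_0 ≅ Z.
  H_1: rank ker ∂_1 − rank ∂_2 = (23 − 9) − 11 = 3, and the invariant factors of ∂_2 are all 1, so H_1 ≅ Z^3.
  H_2: rank ker ∂_2 − rank ∂_3 = (11 − 11) − 0 = 0, and there is no ∂_3, so H_2 ≅ 0.

As a check, the Euler characteristic is 10 − 23 + 11 = -2, which agrees with 1 − 3 + 0 = -2.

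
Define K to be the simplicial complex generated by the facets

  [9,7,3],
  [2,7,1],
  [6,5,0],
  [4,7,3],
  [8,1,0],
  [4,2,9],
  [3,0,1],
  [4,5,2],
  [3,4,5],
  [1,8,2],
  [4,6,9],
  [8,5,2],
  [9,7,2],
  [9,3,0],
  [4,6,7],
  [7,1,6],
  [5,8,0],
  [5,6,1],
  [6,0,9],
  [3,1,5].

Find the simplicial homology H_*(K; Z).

We work with the vertex ordering 0 < 1 < 2 < 3 < 4 < 5 < 6 < 7 < 8 < 9. The simplices of K, each written with vertices in increasing order, are:

  0-simplices (10): [0], [1], [2], [3], [4], [5], [6], [7], [8], [9]
  1-simplices (30): (30 of them)
  2-simplices (20): (20 of them)

so the chain groups are C_0 ≅ Z^10, C_1 ≅ Z^30, C_2 ≅ Z^20.

The boundary map ∂_1: C_1 → C_0 sends each edge [p,q] (with p < q) to q − p.
As a 10×30 matrix over Z this has rank 9, with invariant factors (1,1,1,1,1,1,1,1,1).

The boundary map ∂_2: C_2 → C_1 maps a triangle to the signed sum of its edges. For instance
  ∂[3,4,5] = [4,5] − [3,5] + [3,4],
  ∂[3,4,7] = [4,7] − [3,7] + [3,4].
The 30×20 boundary matrix has rank 20 and Smith normal form diag(1,1,1,1,1,1,1,1,1,1,1,1,1,1,1,1,1,1,1,2).

From H_k ≅ ker(∂_k) / im(∂_{k+1}) we obtain:

  H_0: rank C_0 − rank ∂_1 = 10 − 9 = 1, and the invariant factors of ∂_1 are all 1, so H_0 ≅ Z.
  H_1: rank ker ∂_1 − rank ∂_2 = (30 − 9) − 20 = 1, and ∂_2 has invariant factor 2 > 1, so H_1 ≅ Z ⊕ Z/2.
  H_2: rank ker ∂_2 − rank ∂_3 = (20 − 20) − 0 = 0, and there is no ∂_3, so H_2 ≅ 0.

H_0 = Z,  H_1 = Z ⊕ Z/2,  H_2 = 0.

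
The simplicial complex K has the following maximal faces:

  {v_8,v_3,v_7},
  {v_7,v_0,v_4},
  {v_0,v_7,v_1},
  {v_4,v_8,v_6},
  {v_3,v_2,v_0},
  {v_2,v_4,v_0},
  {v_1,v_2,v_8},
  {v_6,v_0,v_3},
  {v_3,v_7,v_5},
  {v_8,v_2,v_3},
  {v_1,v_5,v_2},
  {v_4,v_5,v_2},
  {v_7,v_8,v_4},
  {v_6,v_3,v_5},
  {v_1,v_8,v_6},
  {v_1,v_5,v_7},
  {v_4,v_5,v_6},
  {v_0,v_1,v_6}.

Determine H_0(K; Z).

H_0 ≅ Z.

Fix the vertex order v_0 < v_1 < v_2 < v_3 < v_4 < v_5 < v_6 < v_7 < v_8 and write every simplex with vertices in increasing order. Then dim K = 2 and the simplices of K are:

  0-simplices (9): [v_0], [v_1], [v_2], [v_3], [v_4], [v_5], [v_6], [v_7], [v_8]
  1-simplices (27): (27 of them)
  2-simplices (18): (18 of them)

so the chain groups are C_0 ≅ Z^9, C_1 ≅ Z^27, C_2 ≅ Z^18.

The boundary map ∂_1: C_1 → C_0 sends each edge [p,q] (with p < q) to q − p. For instance
  ∂[v_2,v_8] = [v_8] − [v_2].
The resulting 9×27 matrix has rank 8, and its Smith normal form has invariant factors (1,1,1,1,1,1,1,1).

∂_2: C_2 → C_1 maps a triangle to the signed sum of its edges. For instance
  ∂[v_4,v_5,v_6] = [v_5,v_6] − [v_4,v_6] + [v_4,v_5],
  ∂[v_2,v_3,v_8] = [v_3,v_8] − [v_2,v_8] + [v_2,v_3].
This gives a 27×18 integer matrix of rank 17; reducing to Smith normal form yields diagonal entries (1,1,1,1,1,1,1,1,1,1,1,1,1,1,1,1,1).

From H_k ≅ ker(∂_k) / im(∂_{k+1}) we obtain:

  H_0: rank C_0 − rank ∂_1 = 9 − 8 = 1, and the invariant factors of ∂_1 are all 1, so H_0 ≅ Z.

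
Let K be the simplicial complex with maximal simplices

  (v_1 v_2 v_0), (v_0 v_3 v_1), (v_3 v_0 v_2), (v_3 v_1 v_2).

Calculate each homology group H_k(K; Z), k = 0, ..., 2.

H_0 = Z,  H_1 = 0,  H_2 = Z.

Order the vertices as v_0 < v_1 < v_2 < v_3. Listing each simplex with vertices in this order, K has dimension 2 with simplices:

  0-simplices (4): [v_0], [v_1], [v_2], [v_3]
  1-simplices (6): [v_0,v_1], [v_0,v_2], [v_0,v_3], [v_1,v_2], [v_1,v_3], [v_2,v_3]
  2-simplices (4): [v_0,v_1,v_2], [v_0,v_1,v_3], [v_0,v_2,v_3], [v_1,v_2,v_3]

giving chain groups C_0 ≅ Z^4, C_1 ≅ Z^6, C_2 ≅ Z^4.

Boundary ∂_1: C_1 → C_0 is given by ∂[p,q] = [q] − [p].
As a 4×6 matrix over Z this has rank 3, with invariant factors (1,1,1).

Boundary ∂_2: C_2 → C_1 sends each 2-simplex [p,q,r] to [q,r] − [p,r] + [p,q]. For instance
  ∂[v_1,v_2,v_3] = [v_2,v_3] − [v_1,v_3] + [v_1,v_2],
  ∂[v_0,v_2,v_3] = [v_2,v_3] − [v_0,v_3] + [v_0,v_2].
This gives a 6×4 integer matrix of rank 3; reducing to Smith normal form yields diagonal entries (1,1,1).

Now H_k = ker ∂_k / im ∂_{k+1}, so:

  H_0: rank C_0 − rank ∂_1 = 4 − 3 = 1, and the invariant factors of ∂_1 are all 1, so H_0 ≅ Z.
  H_1: rank ker ∂_1 − rank ∂_2 = (6 − 3) − 3 = 0, and the invariant factors of ∂_2 are all 1, so H_1 ≅ 0.
  H_2: rank ker ∂_2 − rank ∂_3 = (4 − 3) − 0 = 1, and there is no ∂_3, so H_2 ≅ Z.

As a check, the Euler characteristic is 4 − 6 + 4 = 2, which agrees with 1 − 0 + 1 = 2.
(K is a triangulation of the 2-sphere S^2.)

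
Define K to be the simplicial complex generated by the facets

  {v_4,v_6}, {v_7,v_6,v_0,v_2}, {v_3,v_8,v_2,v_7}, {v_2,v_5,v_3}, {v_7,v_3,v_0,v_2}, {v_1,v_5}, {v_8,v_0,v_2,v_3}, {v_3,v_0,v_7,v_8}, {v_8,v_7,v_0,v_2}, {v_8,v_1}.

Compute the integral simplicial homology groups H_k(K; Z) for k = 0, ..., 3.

We work with the vertex ordering v_0 < v_1 < v_2 < v_3 < v_4 < v_5 < v_6 < v_7 < v_8. The simplices of K, each written with vertices in increasing order, are:

  0-simplices (9): [v_0], [v_1], [v_2], [v_3], [v_4], [v_5], [v_6], [v_7], [v_8]
  1-simplices (18): (18 of them)
  2-simplices (14): (14 of them)
  3-simplices (6): [v_0,v_2,v_3,v_7], [v_0,v_2,v_3,v_8], [v_0,v_2,v_6,v_7], [v_0,v_2,v_7,v_8], [v_0,v_3,v_7,v_8], [v_2,v_3,v_7,v_8]

Hence C_0 ≅ Z^9, C_1 ≅ Z^18, C_2 ≅ Z^14, C_3 ≅ Z^6.

The boundary map ∂_1: C_1 → C_0 is given by ∂[p,q] = [q] − [p]. For instance
  ∂[v_2,v_6] = [v_6] − [v_2].
As a 9×18 matrix over Z this has rank 8, with invariant factors (1,1,1,1,1,1,1,1).

∂_2: C_2 → C_1 maps a triangle to the signed sum of its edges. For instance
  ∂[v_3,v_7,v_8] = [v_7,v_8] − [v_3,v_8] + [v_3,v_7],
  ∂[v_2,v_3,v_5] = [v_3,v_5] − [v_2,v_5] + [v_2,v_3].
The 18×14 boundary matrix has rank 9 and Smith normal form diag(1,1,1,1,1,1,1,1,1).

∂_3: C_3 → C_2 sends each 3-simplex σ to the alternating sum Σ_i (−1)^i (σ with its i-th vertex removed). For instance
  ∂[v_0,v_2,v_6,v_7] = [v_2,v_6,v_7] − [v_0,v_6,v_7] + [v_0,v_2,v_7] − [v_0,v_2,v_6],
  ∂[v_0,v_2,v_7,v_8] = [v_2,v_7,v_8] − [v_0,v_7,v_8] + [v_0,v_2,v_8] − [v_0,v_2,v_7].
As a 14×6 matrix over Z this has rank 5, with invariant factors (1,1,1,1,1).

From H_k ≅ ker(∂_k) / im(∂_{k+1}) we obtain:

  H_0: rank C_0 − rank ∂_1 = 9 − 8 = 1, and the invariant factors of ∂_1 are all 1, so H_0 = Z.
  H_1: rank ker ∂_1 − rank ∂_2 = (18 − 8) − 9 = 1, and the invariant factors of ∂_2 are all 1, so H_1 = Z.
  H_2: rank ker ∂_2 − rank ∂_3 = (14 − 9) − 5 = 0, and the invariant factors of ∂_3 are all 1, so H_2 = 0.
  H_3: rank ker ∂_3 − rank ∂_4 = (6 − 5) − 0 = 1, and there is no ∂_4, so H_3 = Z.

H_0 = Z,  H_1 = Z,  H_2 = 0,  H_3 = Z.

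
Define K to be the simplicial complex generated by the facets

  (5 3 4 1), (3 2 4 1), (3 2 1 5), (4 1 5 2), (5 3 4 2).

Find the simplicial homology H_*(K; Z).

Take the total order 1 < 2 < 3 < 4 < 5 on the vertex set. Then K (dimension 3) consists of the simplices:

  0-simplices (5): [1], [2], [3], [4], [5]
  1-simplices (10): [1,2], [1,3], [1,4], [1,5], [2,3], [2,4], [2,5], [3,4], [3,5], [4,5]
  2-simplices (10): [1,2,3], [1,2,4], [1,2,5], [1,3,4], [1,3,5], [1,4,5], [2,3,4], [2,3,5], [2,4,5], [3,4,5]
  3-simplices (5): [1,2,3,4], [1,2,3,5], [1,2,4,5], [1,3,4,5], [2,3,4,5]

so the chain groups are C_0 ≅ Z^5, C_1 ≅ Z^10, C_2 ≅ Z^10, C_3 ≅ Z^5.

Boundary ∂_1: C_1 → C_0 sends each edge [p,q] (with p < q) to q − p. For instance
  ∂[3,5] = [5] − [3].
The resulting 5×10 matrix has rank 4, and its Smith normal form has invariant factors (1,1,1,1).

Boundary ∂_2: C_2 → C_1 sends each 2-simplex [p,q,r] to [q,r] − [p,r] + [p,q]. For instance
  ∂[1,4,5] = [4,5] − [1,5] + [1,4],
  ∂[1,3,5] = [3,5] − [1,5] + [1,3].
As a 10×10 matrix over Z this has rank 6, with invariant factors (1,1,1,1,1,1).

∂_3: C_3 → C_2 sends each 3-simplex σ to the alternating sum Σ_i (−1)^i (σ with its i-th vertex removed). For instance
  ∂[1,2,4,5] = [2,4,5] − [1,4,5] + [1,2,5] − [1,2,4],
  ∂[1,3,4,5] = [3,4,5] − [1,4,5] + [1,3,5] − [1,3,4].
This gives a 10×5 integer matrix of rank 4; reducing to Smith normal form yields diagonal entries (1,1,1,1).

Computing H_k = (kernel of ∂_k) / (image of ∂_{k+1}):

  H_0: rank C_0 − rank ∂_1 = 5 − 4 = 1, and the invariant factors of ∂_1 are all 1, so H_0 ≅ Z.
  H_1: rank ker ∂_1 − rank ∂_2 = (10 − 4) − 6 = 0, and the invariant factors of ∂_2 are all 1, so H_1 ≅ 0.
  H_2: rank ker ∂_2 − rank ∂_3 = (10 − 6) − 4 = 0, and the invariant factors of ∂_3 are all 1, so H_2 ≅ 0.
  H_3: rank ker ∂_3 − rank ∂_4 = (5 − 4) − 0 = 1, and there is no ∂_4, so H_3 ≅ Z.

As a check, the Euler characteristic is 5 − 10 + 10 − 5 = 0, which agrees with 1 − 0 + 0 − 1 = 0.

H_0 ≅ Z,  H_1 = 0,  H_2 = 0,  H_3 ≅ Z.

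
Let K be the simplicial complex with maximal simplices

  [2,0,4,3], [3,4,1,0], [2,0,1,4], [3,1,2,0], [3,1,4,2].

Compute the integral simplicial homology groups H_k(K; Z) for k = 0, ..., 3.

H_0 ≅ Z,  H_1 = 0,  H_2 = 0,  H_3 ≅ Z.

Fix the vertex order 0 < 1 < 2 < 3 < 4 and write every simplex with vertices in increasing order. Then dim K = 3 and the simplices of K are:

  0-simplices (5): [0], [1], [2], [3], [4]
  1-simplices (10): [0,1], [0,2], [0,3], [0,4], [1,2], [1,3], [1,4], [2,3], [2,4], [3,4]
  2-simplices (10): [0,1,2], [0,1,3], [0,1,4], [0,2,3], [0,2,4], [0,3,4], [1,2,3], [1,2,4], [1,3,4], [2,3,4]
  3-simplices (5): [0,1,2,3], [0,1,2,4], [0,1,3,4], [0,2,3,4], [1,2,3,4]

so the chain groups are C_0 ≅ Z^5, C_1 ≅ Z^10, C_2 ≅ Z^10, C_3 ≅ Z^5.

Boundary ∂_1: C_1 → C_0 is given by ∂[p,q] = [q] − [p]. For instance
  ∂[2,3] = [3] − [2].
The 5×10 boundary matrix has rank 4 and Smith normal form diag(1,1,1,1).

The boundary map ∂_2: C_2 → C_1 sends each 2-simplex [p,q,r] to [q,r] − [p,r] + [p,q]. For instance
  ∂[0,2,4] = [2,4] − [0,4] + [0,2],
  ∂[1,2,4] = [2,4] − [1,4] + [1,2].
This gives a 10×10 integer matrix of rank 6; reducing to Smith normal form yields diagonal entries (1,1,1,1,1,1).

Boundary ∂_3: C_3 → C_2 sends each 3-simplex σ to the alternating sum Σ_i (−1)^i (σ with its i-th vertex removed). For instance
  ∂[0,1,2,3] = [1,2,3] − [0,2,3] + [0,1,3] − [0,1,2],
  ∂[0,1,2,4] = [1,2,4] − [0,2,4] + [0,1,4] − [0,1,2].
The 10×5 boundary matrix has rank 4 and Smith normal form diag(1,1,1,1).

Reading off H_k = ker ∂_k / im ∂_{k+1}:

  H_0: rank C_0 − rank ∂_1 = 5 − 4 = 1, and the invariant factors of ∂_1 are all 1, so H_0 ≅ Z.
  H_1: rank ker ∂_1 − rank ∂_2 = (10 − 4) − 6 = 0, and the invariant factors of ∂_2 are all 1, so H_1 ≅ 0.
  H_2: rank ker ∂_2 − rank ∂_3 = (10 − 6) − 4 = 0, and the invariant factors of ∂_3 are all 1, so H_2 ≅ 0.
  H_3: rank ker ∂_3 − rank ∂_4 = (5 − 4) − 0 = 1, and there is no ∂_4, so H_3 ≅ Z.

(K is a triangulation of the 3-sphere S^3.)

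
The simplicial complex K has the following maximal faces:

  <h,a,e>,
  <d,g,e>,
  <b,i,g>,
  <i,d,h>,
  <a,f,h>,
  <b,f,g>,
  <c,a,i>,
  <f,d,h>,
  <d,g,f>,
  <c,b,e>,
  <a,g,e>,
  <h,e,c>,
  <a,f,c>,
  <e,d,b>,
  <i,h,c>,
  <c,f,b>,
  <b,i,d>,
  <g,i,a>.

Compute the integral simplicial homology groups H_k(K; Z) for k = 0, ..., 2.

H_0 = Z,  H_1 = Z × Z/2,  H_2 = 0.

Fix the vertex order a < b < c < d < e < f < g < h < i and write every simplex with vertices in increasing order. Then dim K = 2 and the simplices of K are:

  0-simplices (9): a, b, c, d, e, f, g, h, i
  1-simplices (27): ac, ae, af, ag, ah, ai, bc, bd, be, bf, bg, bi, ce, cf, ch, ci, de, df, dg, dh, di, eg, eh, fg, fh, gi, hi
  2-simplices (18): acf, aci, aeg, aeh, afh, agi, bce, bcf, bde, bdi, bfg, bgi, ceh, chi, deg, dfg, dfh, dhi

so the chain groups are C_0 ≅ Z^9, C_1 ≅ Z^27, C_2 ≅ Z^18.

The boundary map ∂_1: C_1 → C_0 is given by ∂[p,q] = [q] − [p].
The resulting 9×27 matrix has rank 8, and its Smith normal form has invariant factors (1,1,1,1,1,1,1,1).

Boundary ∂_2: C_2 → C_1 sends each 2-simplex [p,q,r] to [q,r] − [p,r] + [p,q]. For instance
  ∂aeg = eg − ag + ae,
  ∂dhi = hi − di + dh.
The resulting 27×18 matrix has rank 18, and its Smith normal form has invariant factors (1,1,1,1,1,1,1,1,1,1,1,1,1,1,1,1,1,2).

Now H_k = ker ∂_k / im ∂_{k+1}, so:

  H_0: rank C_0 − rank ∂_1 = 9 − 8 = 1, and the invariant factors of ∂_1 are all 1, so H_0 ≅ Z.
  H_1: rank ker ∂_1 − rank ∂_2 = (27 − 8) − 18 = 1, and ∂_2 has invariant factor 2 > 1, so H_1 ≅ Z × Z/2.
  H_2: rank ker ∂_2 − rank ∂_3 = (18 − 18) − 0 = 0, and there is no ∂_3, so H_2 ≅ 0.

As a check, the Euler characteristic is 9 − 27 + 18 = 0, which agrees with 1 − 1 + 0 = 0.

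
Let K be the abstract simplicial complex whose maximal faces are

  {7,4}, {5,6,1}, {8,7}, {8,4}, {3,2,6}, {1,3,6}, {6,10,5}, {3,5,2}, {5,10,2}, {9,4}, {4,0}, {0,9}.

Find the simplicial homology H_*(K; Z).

Order the vertices as 0 < 1 < 2 < 3 < 4 < 5 < 6 < 7 < 8 < 9 < 10. Listing each simplex with vertices in this order, K has dimension 2 with simplices:

  0-simplices (11): [0], [1], [2], [3], [4], [5], [6], [7], [8], [9], [10]
  1-simplices (18): [0,4], [0,9], [1,3], [1,5], [1,6], [2,3], [2,5], [2,6], [2,10], [3,5], [3,6], [4,7], [4,8], [4,9], [5,6], [5,10], [6,10], [7,8]
  2-simplices (6): [1,3,6], [1,5,6], [2,3,5], [2,3,6], [2,5,10], [5,6,10]

so the chain groups are C_0 ≅ Z^11, C_1 ≅ Z^18, C_2 ≅ Z^6.

Boundary ∂_1: C_1 → C_0 sends each edge [p,q] (with p < q) to q − p. For instance
  ∂[0,4] = [4] − [0].
As a 11×18 matrix over Z this has rank 9, with invariant factors (1,1,1,1,1,1,1,1,1).

The boundary map ∂_2: C_2 → C_1 maps a triangle to the signed sum of its edges. For instance
  ∂[2,3,5] = [3,5] − [2,5] + [2,3],
  ∂[2,3,6] = [3,6] − [2,6] + [2,3].
This gives a 18×6 integer matrix of rank 6; reducing to Smith normal form yields diagonal entries (1,1,1,1,1,1).

Computing H_k = (kernel of ∂_k) / (image of ∂_{k+1}):

  H_0: rank C_0 − rank ∂_1 = 11 − 9 = 2, and the invariant factors of ∂_1 are all 1, so H_0 ≅ Z^2.
  H_1: rank ker ∂_1 − rank ∂_2 = (18 − 9) − 6 = 3, and the invariant factors of ∂_2 are all 1, so H_1 ≅ Z^3.
  H_2: rank ker ∂_2 − rank ∂_3 = (6 − 6) − 0 = 0, and there is no ∂_3, so H_2 ≅ 0.

(K is a triangulation of the disjoint union of a wedge of 2 circles and the cylinder S^1 x I.)

H_0 = Z^2,  H_1 = Z^3,  H_2 = 0.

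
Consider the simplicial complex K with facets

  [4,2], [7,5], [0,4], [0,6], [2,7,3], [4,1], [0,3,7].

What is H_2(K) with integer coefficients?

H_2 = 0.

Order the vertices as 0 < 1 < 2 < 3 < 4 < 5 < 6 < 7. Listing each simplex with vertices in this order, K has dimension 2 with simplices:

  0-simplices (8): [0], [1], [2], [3], [4], [5], [6], [7]
  1-simplices (10): [0,3], [0,4], [0,6], [0,7], [1,4], [2,3], [2,4], [2,7], [3,7], [5,7]
  2-simplices (2): [0,3,7], [2,3,7]

so the chain groups are C_0 ≅ Z^8, C_1 ≅ Z^10, C_2 ≅ Z^2.

Boundary ∂_1: C_1 → C_0 maps an edge to its endpoints' difference, ∂[p,q] = q − p.
The resulting 8×10 matrix has rank 7, and its Smith normal form has invariant factors (1,1,1,1,1,1,1).

∂_2: C_2 → C_1 sends each 2-simplex [p,q,r] to [q,r] − [p,r] + [p,q]. For instance
  ∂[0,3,7] = [3,7] − [0,7] + [0,3],
  ∂[2,3,7] = [3,7] − [2,7] + [2,3].
This gives a 10×2 integer matrix of rank 2; reducing to Smith normal form yields diagonal entries (1,1).

From H_k ≅ ker(∂_k) / im(∂_{k+1}) we obtain:

  H_2: rank ker ∂_2 − rank ∂_3 = (2 − 2) − 0 = 0, and there is no ∂_3, so H_2 = 0.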